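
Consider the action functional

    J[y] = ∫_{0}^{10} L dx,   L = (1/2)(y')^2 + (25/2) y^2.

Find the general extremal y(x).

The Lagrangian is L = (1/2)(y')^2 + (25/2) y^2.
∂L/∂y = 25y.
∂L/∂y' = y'.
The Euler-Lagrange equation d/dx(∂L/∂y') − ∂L/∂y = 0 becomes:
    y'' - 25 y = 0
General solution: y(x) = A e^(5x) + B e^(-5x), where A and B are arbitrary constants fixed by the endpoint conditions.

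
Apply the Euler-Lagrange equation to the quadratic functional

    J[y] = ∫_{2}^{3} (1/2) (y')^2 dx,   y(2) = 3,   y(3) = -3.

The Lagrangian is L = (1/2) (y')^2.
Compute ∂L/∂y = 0, ∂L/∂y' = y'.
The Euler-Lagrange equation d/dx(∂L/∂y') − ∂L/∂y = 0 reduces to
    y'' = 0.
Its general solution is
    y(x) = A x + B,
with A, B fixed by the endpoint conditions.
Applying the endpoint conditions y(2) = 3 and y(3) = -3: solve A·2 + B = 3 and A·3 + B = -3. Subtracting gives A(3 − 2) = -3 − 3, so A = -6, and B = 3 − A·2 = 15. Therefore
    y(x) = -6 x + 15.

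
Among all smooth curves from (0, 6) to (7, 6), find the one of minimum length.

Arc-length functional: J[y] = ∫ sqrt(1 + (y')^2) dx.
Lagrangian L = sqrt(1 + (y')^2) has no explicit y dependence, so ∂L/∂y = 0 and the Euler-Lagrange equation gives
    d/dx( y' / sqrt(1 + (y')^2) ) = 0  ⇒  y' / sqrt(1 + (y')^2) = const.
Hence y' is constant, so y(x) is affine.
Fitting the endpoints (0, 6) and (7, 6):
    slope m = (6 − 6) / (7 − 0) = 0,
    intercept c = 6 − m·0 = 6.
Extremal: y(x) = 6.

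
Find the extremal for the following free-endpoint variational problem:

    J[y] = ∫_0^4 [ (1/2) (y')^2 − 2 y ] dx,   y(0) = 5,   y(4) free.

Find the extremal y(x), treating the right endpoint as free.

The Lagrangian L = (1/2) (y')^2 − 2 y gives
    ∂L/∂y = −2,   ∂L/∂y' = y'.
Euler-Lagrange: d/dx(y') − (−2) = 0, i.e. y'' + 2 = 0, so
    y(x) = −(2/2) x^2 + C1 x + C2.
Fixed left endpoint y(0) = 5 ⇒ C2 = 5.
The right endpoint x = 4 is free, so the natural (transversality) condition is ∂L/∂y' |_{x=4} = 0, i.e. y'(4) = 0.
Compute y'(x) = −2 x + C1, so y'(4) = −8 + C1 = 0 ⇒ C1 = 8.
Therefore the extremal is
    y(x) = −x^2 + 8 x + 5.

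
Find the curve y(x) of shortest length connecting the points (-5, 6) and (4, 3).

Arc-length functional: J[y] = ∫ sqrt(1 + (y')^2) dx.
Lagrangian L = sqrt(1 + (y')^2) has no explicit y dependence, so ∂L/∂y = 0 and the Euler-Lagrange equation gives
    d/dx( y' / sqrt(1 + (y')^2) ) = 0  ⇒  y' / sqrt(1 + (y')^2) = const.
Hence y' is constant, so y(x) is affine.
Fitting the endpoints (-5, 6) and (4, 3):
    slope m = (3 − 6) / (4 − (-5)) = -1/3,
    intercept c = 6 − m·(-5) = 13/3.
Extremal: y(x) = (-1/3) x + 13/3.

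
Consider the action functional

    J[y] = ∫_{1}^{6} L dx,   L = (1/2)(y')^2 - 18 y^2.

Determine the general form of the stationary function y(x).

The Lagrangian is L = (1/2)(y')^2 - 18 y^2.
∂L/∂y = -36y.
∂L/∂y' = y'.
The Euler-Lagrange equation d/dx(∂L/∂y') − ∂L/∂y = 0 becomes:
    y'' + 36 y = 0
General solution: y(x) = A sin(6x) + B cos(6x), where A and B are arbitrary constants fixed by the endpoint conditions.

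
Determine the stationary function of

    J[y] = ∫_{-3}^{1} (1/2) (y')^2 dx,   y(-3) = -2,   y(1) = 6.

The Lagrangian is L = (1/2) (y')^2.
Compute ∂L/∂y = 0, ∂L/∂y' = y'.
The Euler-Lagrange equation d/dx(∂L/∂y') − ∂L/∂y = 0 reduces to
    y'' = 0.
Its general solution is
    y(x) = A x + B,
with A, B fixed by the endpoint conditions.
Applying the endpoint conditions y(-3) = -2 and y(1) = 6: solve A·-3 + B = -2 and A·1 + B = 6. Subtracting gives A(1 − -3) = 6 − -2, so A = 2, and B = -2 − A·-3 = 4. Therefore
    y(x) = 2 x + 4.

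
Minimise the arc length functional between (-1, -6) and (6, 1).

Arc-length functional: J[y] = ∫ sqrt(1 + (y')^2) dx.
Lagrangian L = sqrt(1 + (y')^2) has no explicit y dependence, so ∂L/∂y = 0 and the Euler-Lagrange equation gives
    d/dx( y' / sqrt(1 + (y')^2) ) = 0  ⇒  y' / sqrt(1 + (y')^2) = const.
Hence y' is constant, so y(x) is affine.
Fitting the endpoints (-1, -6) and (6, 1):
    slope m = (1 − (-6)) / (6 − (-1)) = 1,
    intercept c = (-6) − m·(-1) = -5.
Extremal: y(x) = x - 5.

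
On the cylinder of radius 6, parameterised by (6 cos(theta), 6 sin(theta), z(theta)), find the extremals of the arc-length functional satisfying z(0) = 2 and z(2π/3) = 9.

Parameterise the cylinder of radius R = 6 as
    r(θ) = (6 cos θ, 6 sin θ, z(θ)).
The arc-length element is
    ds = sqrt(36 + (dz/dθ)^2) dθ,
so the Lagrangian is L = sqrt(36 + z'^2).
L depends on z' only, not on z or θ, so ∂L/∂z = 0 and
    ∂L/∂z' = z' / sqrt(36 + z'^2).
The Euler-Lagrange equation gives
    d/dθ( z' / sqrt(36 + z'^2) ) = 0,
so z' is constant. Integrating once:
    z(θ) = a θ + b,
a helix on the cylinder (a straight line when the cylinder is unrolled). The constants a, b are determined by the endpoint conditions.
With endpoint conditions z(0) = 2 and z(2π/3) = 9: from z(0) = b we get b = 2, and a·2π/3 + 2 = 9 gives a = 21/(2π), so
    z(θ) = (21/(2π)) θ + 2.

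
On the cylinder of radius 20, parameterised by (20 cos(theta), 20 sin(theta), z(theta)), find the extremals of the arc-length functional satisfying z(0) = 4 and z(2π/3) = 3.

Parameterise the cylinder of radius R = 20 as
    r(θ) = (20 cos θ, 20 sin θ, z(θ)).
The arc-length element is
    ds = sqrt(400 + (dz/dθ)^2) dθ,
so the Lagrangian is L = sqrt(400 + z'^2).
L depends on z' only, not on z or θ, so ∂L/∂z = 0 and
    ∂L/∂z' = z' / sqrt(400 + z'^2).
The Euler-Lagrange equation gives
    d/dθ( z' / sqrt(400 + z'^2) ) = 0,
so z' is constant. Integrating once:
    z(θ) = a θ + b,
a helix on the cylinder (a straight line when the cylinder is unrolled). The constants a, b are determined by the endpoint conditions.
With endpoint conditions z(0) = 4 and z(2π/3) = 3: from z(0) = b we get b = 4, and a·2π/3 + 4 = 3 gives a = -3/(2π), so
    z(θ) = (-3/(2π)) θ + 4.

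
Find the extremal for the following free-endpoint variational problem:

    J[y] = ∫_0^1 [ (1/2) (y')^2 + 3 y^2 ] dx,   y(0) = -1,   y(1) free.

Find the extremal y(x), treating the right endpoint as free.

The Lagrangian L = (1/2) (y')^2 + 3 y^2 gives
    ∂L/∂y = 6 y,   ∂L/∂y' = y'.
Euler-Lagrange: y'' − 6 y = 0.
With k = sqrt(6), the general solution is
    y(x) = A cosh(sqrt(6) x) + B sinh(sqrt(6) x).
Fixed left endpoint y(0) = -1 ⇒ A = -1.
The right endpoint x = 1 is free, so the natural (transversality) condition is ∂L/∂y' |_{x=1} = 0, i.e. y'(1) = 0.
Compute y'(x) = A k sinh(k x) + B k cosh(k x), so
    y'(1) = A k sinh(k·1) + B k cosh(k·1) = 0
    ⇒ B = −A tanh(k·1) = tanh(sqrt(6)·1).
Therefore the extremal is
    y(x) = −cosh(sqrt(6) x) + tanh(sqrt(6)·1) sinh(sqrt(6) x).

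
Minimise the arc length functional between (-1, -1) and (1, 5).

Arc-length functional: J[y] = ∫ sqrt(1 + (y')^2) dx.
Lagrangian L = sqrt(1 + (y')^2) has no explicit y dependence, so ∂L/∂y = 0 and the Euler-Lagrange equation gives
    d/dx( y' / sqrt(1 + (y')^2) ) = 0  ⇒  y' / sqrt(1 + (y')^2) = const.
Hence y' is constant, so y(x) is affine.
Fitting the endpoints (-1, -1) and (1, 5):
    slope m = (5 − (-1)) / (1 − (-1)) = 3,
    intercept c = (-1) − m·(-1) = 2.
Extremal: y(x) = 3 x + 2.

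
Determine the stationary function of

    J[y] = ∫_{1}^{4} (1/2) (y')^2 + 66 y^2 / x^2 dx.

The Lagrangian is L = (1/2) (y')^2 + 66 y^2 / x^2.
Compute ∂L/∂y = 132y/x^2, ∂L/∂y' = y'.
The Euler-Lagrange equation d/dx(∂L/∂y') − ∂L/∂y = 0 reduces to
    y'' − 132/x^2 · y = 0  (x > 0).
Its general solution is
    y(x) = A x^12 + B x^(-11),
with A, B fixed by the endpoint conditions.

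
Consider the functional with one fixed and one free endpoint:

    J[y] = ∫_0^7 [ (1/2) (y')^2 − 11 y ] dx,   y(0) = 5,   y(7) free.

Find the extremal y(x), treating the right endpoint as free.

The Lagrangian L = (1/2) (y')^2 − 11 y gives
    ∂L/∂y = −11,   ∂L/∂y' = y'.
Euler-Lagrange: d/dx(y') − (−11) = 0, i.e. y'' + 11 = 0, so
    y(x) = −(11/2) x^2 + C1 x + C2.
Fixed left endpoint y(0) = 5 ⇒ C2 = 5.
The right endpoint x = 7 is free, so the natural (transversality) condition is ∂L/∂y' |_{x=7} = 0, i.e. y'(7) = 0.
Compute y'(x) = −11 x + C1, so y'(7) = −77 + C1 = 0 ⇒ C1 = 77.
Therefore the extremal is
    y(x) = −(11/2) x^2 + 77 x + 5.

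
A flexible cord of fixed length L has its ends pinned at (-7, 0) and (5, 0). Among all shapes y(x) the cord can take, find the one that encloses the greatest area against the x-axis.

Set up the augmented Lagrangian using a multiplier λ for the length constraint:
    F(y, y') = y − λ sqrt(1 + y'^2).
F has no explicit x dependence, so the Beltrami identity yields a first integral
    F − y' ∂F/∂y' = C.
Compute ∂F/∂y' = −λ y' / sqrt(1 + y'^2). Then
    y − λ sqrt(1 + y'^2) + λ y'^2 / sqrt(1 + y'^2) = C
    ⇒  y − λ / sqrt(1 + y'^2) = C.
Solving for y' and integrating gives
    (x − a)^2 + (y − b)^2 = λ^2,
a circular arc of radius λ. The constants a, b are determined by the endpoint conditions y(-7) = y(5) = 0, and λ is fixed implicitly by the length constraint
    ∫_{-7}^{5} sqrt(1 + y'^2) dx = L.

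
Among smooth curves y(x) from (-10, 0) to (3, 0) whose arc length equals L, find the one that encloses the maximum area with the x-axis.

Set up the augmented Lagrangian using a multiplier λ for the length constraint:
    F(y, y') = y − λ sqrt(1 + y'^2).
F has no explicit x dependence, so the Beltrami identity yields a first integral
    F − y' ∂F/∂y' = C.
Compute ∂F/∂y' = −λ y' / sqrt(1 + y'^2). Then
    y − λ sqrt(1 + y'^2) + λ y'^2 / sqrt(1 + y'^2) = C
    ⇒  y − λ / sqrt(1 + y'^2) = C.
Solving for y' and integrating gives
    (x − a)^2 + (y − b)^2 = λ^2,
a circular arc of radius λ. The constants a, b are determined by the endpoint conditions y(-10) = y(3) = 0, and λ is fixed implicitly by the length constraint
    ∫_{-10}^{3} sqrt(1 + y'^2) dx = L.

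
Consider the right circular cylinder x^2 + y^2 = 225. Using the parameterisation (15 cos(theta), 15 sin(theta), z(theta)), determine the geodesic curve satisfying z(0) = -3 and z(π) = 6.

Parameterise the cylinder of radius R = 15 as
    r(θ) = (15 cos θ, 15 sin θ, z(θ)).
The arc-length element is
    ds = sqrt(225 + (dz/dθ)^2) dθ,
so the Lagrangian is L = sqrt(225 + z'^2).
L depends on z' only, not on z or θ, so ∂L/∂z = 0 and
    ∂L/∂z' = z' / sqrt(225 + z'^2).
The Euler-Lagrange equation gives
    d/dθ( z' / sqrt(225 + z'^2) ) = 0,
so z' is constant. Integrating once:
    z(θ) = a θ + b,
a helix on the cylinder (a straight line when the cylinder is unrolled). The constants a, b are determined by the endpoint conditions.
With endpoint conditions z(0) = -3 and z(π) = 6: from z(0) = b we get b = -3, and a·π + -3 = 6 gives a = 9/π, so
    z(θ) = (9/π) θ − 3.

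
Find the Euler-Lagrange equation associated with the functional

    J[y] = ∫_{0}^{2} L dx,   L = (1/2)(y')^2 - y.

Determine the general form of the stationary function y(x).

The Lagrangian is L = (1/2)(y')^2 - y.
∂L/∂y = -1.
∂L/∂y' = y'.
The Euler-Lagrange equation d/dx(∂L/∂y') − ∂L/∂y = 0 becomes:
    y'' + 1 = 0
General solution: y(x) = -x^2/2 + A x + B, where A and B are arbitrary constants fixed by the endpoint conditions.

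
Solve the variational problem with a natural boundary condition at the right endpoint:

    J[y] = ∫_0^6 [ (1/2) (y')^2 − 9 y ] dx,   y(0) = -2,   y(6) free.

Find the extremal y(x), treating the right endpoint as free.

The Lagrangian L = (1/2) (y')^2 − 9 y gives
    ∂L/∂y = −9,   ∂L/∂y' = y'.
Euler-Lagrange: d/dx(y') − (−9) = 0, i.e. y'' + 9 = 0, so
    y(x) = −(9/2) x^2 + C1 x + C2.
Fixed left endpoint y(0) = -2 ⇒ C2 = -2.
The right endpoint x = 6 is free, so the natural (transversality) condition is ∂L/∂y' |_{x=6} = 0, i.e. y'(6) = 0.
Compute y'(x) = −9 x + C1, so y'(6) = −54 + C1 = 0 ⇒ C1 = 54.
Therefore the extremal is
    y(x) = −(9/2) x^2 + 54 x − 2.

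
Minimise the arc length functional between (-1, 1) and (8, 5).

Arc-length functional: J[y] = ∫ sqrt(1 + (y')^2) dx.
Lagrangian L = sqrt(1 + (y')^2) has no explicit y dependence, so ∂L/∂y = 0 and the Euler-Lagrange equation gives
    d/dx( y' / sqrt(1 + (y')^2) ) = 0  ⇒  y' / sqrt(1 + (y')^2) = const.
Hence y' is constant, so y(x) is affine.
Fitting the endpoints (-1, 1) and (8, 5):
    slope m = (5 − 1) / (8 − (-1)) = 4/9,
    intercept c = 1 − m·(-1) = 13/9.
Extremal: y(x) = (4/9) x + 13/9.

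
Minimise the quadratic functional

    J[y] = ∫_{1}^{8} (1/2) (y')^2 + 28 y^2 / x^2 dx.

The Lagrangian is L = (1/2) (y')^2 + 28 y^2 / x^2.
Compute ∂L/∂y = 56y/x^2, ∂L/∂y' = y'.
The Euler-Lagrange equation d/dx(∂L/∂y') − ∂L/∂y = 0 reduces to
    y'' − 56/x^2 · y = 0  (x > 0).
Its general solution is
    y(x) = A x^8 + B x^(-7),
with A, B fixed by the endpoint conditions.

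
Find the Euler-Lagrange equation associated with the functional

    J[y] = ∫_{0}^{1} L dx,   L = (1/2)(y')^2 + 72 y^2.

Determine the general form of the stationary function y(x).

The Lagrangian is L = (1/2)(y')^2 + 72 y^2.
∂L/∂y = 144y.
∂L/∂y' = y'.
The Euler-Lagrange equation d/dx(∂L/∂y') − ∂L/∂y = 0 becomes:
    y'' - 144 y = 0
General solution: y(x) = A e^(12x) + B e^(-12x), where A and B are arbitrary constants fixed by the endpoint conditions.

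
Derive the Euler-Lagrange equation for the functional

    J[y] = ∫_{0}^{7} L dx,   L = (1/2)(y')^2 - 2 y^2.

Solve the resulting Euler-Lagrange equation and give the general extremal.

The Lagrangian is L = (1/2)(y')^2 - 2 y^2.
∂L/∂y = -4y.
∂L/∂y' = y'.
The Euler-Lagrange equation d/dx(∂L/∂y') − ∂L/∂y = 0 becomes:
    y'' + 4 y = 0
General solution: y(x) = A sin(2x) + B cos(2x), where A and B are arbitrary constants fixed by the endpoint conditions.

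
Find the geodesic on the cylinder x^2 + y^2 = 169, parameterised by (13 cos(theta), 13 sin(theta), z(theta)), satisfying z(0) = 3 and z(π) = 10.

Parameterise the cylinder of radius R = 13 as
    r(θ) = (13 cos θ, 13 sin θ, z(θ)).
The arc-length element is
    ds = sqrt(169 + (dz/dθ)^2) dθ,
so the Lagrangian is L = sqrt(169 + z'^2).
L depends on z' only, not on z or θ, so ∂L/∂z = 0 and
    ∂L/∂z' = z' / sqrt(169 + z'^2).
The Euler-Lagrange equation gives
    d/dθ( z' / sqrt(169 + z'^2) ) = 0,
so z' is constant. Integrating once:
    z(θ) = a θ + b,
a helix on the cylinder (a straight line when the cylinder is unrolled). The constants a, b are determined by the endpoint conditions.
With endpoint conditions z(0) = 3 and z(π) = 10: from z(0) = b we get b = 3, and a·π + 3 = 10 gives a = 7/π, so
    z(θ) = (7/π) θ + 3.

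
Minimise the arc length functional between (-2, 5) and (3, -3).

Arc-length functional: J[y] = ∫ sqrt(1 + (y')^2) dx.
Lagrangian L = sqrt(1 + (y')^2) has no explicit y dependence, so ∂L/∂y = 0 and the Euler-Lagrange equation gives
    d/dx( y' / sqrt(1 + (y')^2) ) = 0  ⇒  y' / sqrt(1 + (y')^2) = const.
Hence y' is constant, so y(x) is affine.
Fitting the endpoints (-2, 5) and (3, -3):
    slope m = ((-3) − 5) / (3 − (-2)) = -8/5,
    intercept c = 5 − m·(-2) = 9/5.
Extremal: y(x) = (-8/5) x + 9/5.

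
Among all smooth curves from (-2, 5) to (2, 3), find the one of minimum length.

Arc-length functional: J[y] = ∫ sqrt(1 + (y')^2) dx.
Lagrangian L = sqrt(1 + (y')^2) has no explicit y dependence, so ∂L/∂y = 0 and the Euler-Lagrange equation gives
    d/dx( y' / sqrt(1 + (y')^2) ) = 0  ⇒  y' / sqrt(1 + (y')^2) = const.
Hence y' is constant, so y(x) is affine.
Fitting the endpoints (-2, 5) and (2, 3):
    slope m = (3 − 5) / (2 − (-2)) = -1/2,
    intercept c = 5 − m·(-2) = 4.
Extremal: y(x) = (-1/2) x + 4.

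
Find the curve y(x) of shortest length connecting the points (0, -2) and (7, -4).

Arc-length functional: J[y] = ∫ sqrt(1 + (y')^2) dx.
Lagrangian L = sqrt(1 + (y')^2) has no explicit y dependence, so ∂L/∂y = 0 and the Euler-Lagrange equation gives
    d/dx( y' / sqrt(1 + (y')^2) ) = 0  ⇒  y' / sqrt(1 + (y')^2) = const.
Hence y' is constant, so y(x) is affine.
Fitting the endpoints (0, -2) and (7, -4):
    slope m = ((-4) − (-2)) / (7 − 0) = -2/7,
    intercept c = (-2) − m·0 = -2.
Extremal: y(x) = (-2/7) x - 2.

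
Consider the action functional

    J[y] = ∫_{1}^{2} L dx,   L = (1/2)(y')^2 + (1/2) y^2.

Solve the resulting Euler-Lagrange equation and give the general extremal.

The Lagrangian is L = (1/2)(y')^2 + (1/2) y^2.
∂L/∂y = y.
∂L/∂y' = y'.
The Euler-Lagrange equation d/dx(∂L/∂y') − ∂L/∂y = 0 becomes:
    y'' - y = 0
General solution: y(x) = A e^x + B e^(-x), where A and B are arbitrary constants fixed by the endpoint conditions.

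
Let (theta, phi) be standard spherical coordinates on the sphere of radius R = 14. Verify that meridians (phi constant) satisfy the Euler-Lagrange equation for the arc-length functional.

On the sphere of radius R = 14 with spherical coordinates (θ, φ), the induced metric is
    ds^2 = 196(dθ^2 + sin^2(θ) dφ^2).
Using θ as the parameter, the arc-length functional becomes
    J[φ] = ∫ 14 sqrt(1 + sin^2(θ) (dφ/dθ)^2) dθ.
So L = 14 sqrt(1 + sin^2(θ) φ'^2). Compute
    ∂L/∂φ = 0  (L has no explicit φ dependence),
    ∂L/∂φ' = 14 sin^2(θ) φ' / sqrt(1 + sin^2(θ) φ'^2).
For the candidate φ(θ) = c (constant), φ' = 0, so ∂L/∂φ' evaluated along the candidate vanishes, and ∂L/∂φ is identically zero. Hence
    d/dθ(∂L/∂φ') − ∂L/∂φ = 0
is satisfied. Therefore meridians φ = const are extremals of arc length — they are geodesics on the sphere.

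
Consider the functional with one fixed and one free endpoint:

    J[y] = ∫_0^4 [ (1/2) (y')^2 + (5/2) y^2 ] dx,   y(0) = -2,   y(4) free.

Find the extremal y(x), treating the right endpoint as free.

The Lagrangian L = (1/2) (y')^2 + (5/2) y^2 gives
    ∂L/∂y = 5 y,   ∂L/∂y' = y'.
Euler-Lagrange: y'' − 5 y = 0.
With k = sqrt(5), the general solution is
    y(x) = A cosh(sqrt(5) x) + B sinh(sqrt(5) x).
Fixed left endpoint y(0) = -2 ⇒ A = -2.
The right endpoint x = 4 is free, so the natural (transversality) condition is ∂L/∂y' |_{x=4} = 0, i.e. y'(4) = 0.
Compute y'(x) = A k sinh(k x) + B k cosh(k x), so
    y'(4) = A k sinh(k·4) + B k cosh(k·4) = 0
    ⇒ B = −A tanh(k·4) = 2 tanh(sqrt(5)·4).
Therefore the extremal is
    y(x) = −2 cosh(sqrt(5) x) + 2 tanh(sqrt(5)·4) sinh(sqrt(5) x).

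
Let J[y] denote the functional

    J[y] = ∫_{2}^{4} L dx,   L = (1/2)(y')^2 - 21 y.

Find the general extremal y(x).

The Lagrangian is L = (1/2)(y')^2 - 21 y.
∂L/∂y = -21.
∂L/∂y' = y'.
The Euler-Lagrange equation d/dx(∂L/∂y') − ∂L/∂y = 0 becomes:
    y'' + 21 = 0
General solution: y(x) = -(21/2) x^2 + A x + B, where A and B are arbitrary constants fixed by the endpoint conditions.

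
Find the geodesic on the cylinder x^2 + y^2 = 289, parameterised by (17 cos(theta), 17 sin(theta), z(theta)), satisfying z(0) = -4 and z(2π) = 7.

Parameterise the cylinder of radius R = 17 as
    r(θ) = (17 cos θ, 17 sin θ, z(θ)).
The arc-length element is
    ds = sqrt(289 + (dz/dθ)^2) dθ,
so the Lagrangian is L = sqrt(289 + z'^2).
L depends on z' only, not on z or θ, so ∂L/∂z = 0 and
    ∂L/∂z' = z' / sqrt(289 + z'^2).
The Euler-Lagrange equation gives
    d/dθ( z' / sqrt(289 + z'^2) ) = 0,
so z' is constant. Integrating once:
    z(θ) = a θ + b,
a helix on the cylinder (a straight line when the cylinder is unrolled). The constants a, b are determined by the endpoint conditions.
With endpoint conditions z(0) = -4 and z(2π) = 7: from z(0) = b we get b = -4, and a·2π + -4 = 7 gives a = 11/(2π), so
    z(θ) = (11/(2π)) θ − 4.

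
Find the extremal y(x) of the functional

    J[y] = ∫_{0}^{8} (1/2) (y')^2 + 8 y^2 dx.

The Lagrangian is L = (1/2) (y')^2 + 8 y^2.
Compute ∂L/∂y = 16y, ∂L/∂y' = y'.
The Euler-Lagrange equation d/dx(∂L/∂y') − ∂L/∂y = 0 reduces to
    y'' − 16 y = 0.
Its general solution is
    y(x) = A e^(4x) + B e^(−4x),
with A, B fixed by the endpoint conditions.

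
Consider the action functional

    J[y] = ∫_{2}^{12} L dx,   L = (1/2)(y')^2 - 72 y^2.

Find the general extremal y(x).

The Lagrangian is L = (1/2)(y')^2 - 72 y^2.
∂L/∂y = -144y.
∂L/∂y' = y'.
The Euler-Lagrange equation d/dx(∂L/∂y') − ∂L/∂y = 0 becomes:
    y'' + 144 y = 0
General solution: y(x) = A sin(12x) + B cos(12x), where A and B are arbitrary constants fixed by the endpoint conditions.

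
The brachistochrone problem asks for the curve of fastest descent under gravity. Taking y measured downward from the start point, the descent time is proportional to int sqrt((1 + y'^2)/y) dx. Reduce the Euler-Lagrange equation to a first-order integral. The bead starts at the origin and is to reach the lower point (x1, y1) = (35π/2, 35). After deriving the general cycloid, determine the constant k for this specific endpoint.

The Lagrangian L = sqrt((1 + y'^2) / y) has no explicit x dependence, so the Beltrami identity applies:
    L − y' ∂L/∂y' = C.
Compute ∂L/∂y' = y' / sqrt(y (1 + y'^2)).
Substitute:
    sqrt((1 + y'^2)/y) − y'·y' / sqrt(y (1 + y'^2))
    = (1 + y'^2) / sqrt(y (1 + y'^2)) − y'^2 / sqrt(y (1 + y'^2))
    = 1 / sqrt(y (1 + y'^2)) = C.
Squaring and rearranging gives the first integral
    y (1 + y'^2) = 1/C^2 =: k   (constant).
Solving this first-order ODE by the substitution
    y = (k/2)(1 − cos θ)
yields the cycloid parameterisation
    x(θ) = (k/2)(θ − sin θ),   y(θ) = (k/2)(1 − cos θ).
The constant k is fixed by the endpoint condition.
Now fit the given lower endpoint (x1, y1) = (35π/2, 35). At the bottom of the first arch (θ = π), the parametric equations give
    y(π) = (k/2)(1 − cos π) = k,
    x(π) = (k/2)(π − sin π) = kπ/2.
Matching y(π) = 35 gives k = 35, consistent with x(π) = 35π/2. Therefore the specific cycloid is
    x(θ) = (35/2)(θ − sin θ),   y(θ) = (35/2)(1 − cos θ).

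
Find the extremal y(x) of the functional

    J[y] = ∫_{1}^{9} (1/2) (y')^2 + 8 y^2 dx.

The Lagrangian is L = (1/2) (y')^2 + 8 y^2.
Compute ∂L/∂y = 16y, ∂L/∂y' = y'.
The Euler-Lagrange equation d/dx(∂L/∂y') − ∂L/∂y = 0 reduces to
    y'' − 16 y = 0.
Its general solution is
    y(x) = A e^(4x) + B e^(−4x),
with A, B fixed by the endpoint conditions.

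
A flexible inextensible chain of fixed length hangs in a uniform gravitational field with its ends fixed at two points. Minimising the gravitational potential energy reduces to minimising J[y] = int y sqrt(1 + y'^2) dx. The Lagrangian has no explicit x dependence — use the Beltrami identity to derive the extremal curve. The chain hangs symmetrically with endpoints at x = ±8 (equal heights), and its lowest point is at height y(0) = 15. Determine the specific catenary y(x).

The Lagrangian L(y, y') = y sqrt(1 + y'^2) has no explicit x dependence, so the Beltrami identity applies:
    L − y' ∂L/∂y' = C.
Compute ∂L/∂y' = y · y' / sqrt(1 + y'^2). Then
    L − y' ∂L/∂y'
    = y sqrt(1 + y'^2) − y · y'^2 / sqrt(1 + y'^2)
    = y (1 + y'^2 − y'^2) / sqrt(1 + y'^2)
    = y / sqrt(1 + y'^2) = C.
Squaring gives y^2 = C^2 (1 + y'^2), i.e.
    y'^2 = y^2 / C^2 − 1.
Separating variables,
    dy / sqrt(y^2 − C^2) = dx / C,
and integrating gives arccosh(y / C) = (x − a)/C, so
    y(x) = C cosh((x − a)/C),
the catenary. The constants C and a are fixed by the two endpoint conditions (and, for the hanging-chain problem, the length constraint selects C).
Now fit the given data. The endpoints x = ±8 are symmetric at equal height, so the catenary is even about its minimum: a = 0 and y(x) = C cosh(x/C). The lowest point is y(0) = C cosh(0) = C, and we are told y(0) = 15, so C = 15. Therefore
    y(x) = 15 cosh(x/15),
and at the endpoints
    y(±8) = 15 cosh(8/15).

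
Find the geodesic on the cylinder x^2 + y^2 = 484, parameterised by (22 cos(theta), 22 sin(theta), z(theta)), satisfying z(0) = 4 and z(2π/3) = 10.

Parameterise the cylinder of radius R = 22 as
    r(θ) = (22 cos θ, 22 sin θ, z(θ)).
The arc-length element is
    ds = sqrt(484 + (dz/dθ)^2) dθ,
so the Lagrangian is L = sqrt(484 + z'^2).
L depends on z' only, not on z or θ, so ∂L/∂z = 0 and
    ∂L/∂z' = z' / sqrt(484 + z'^2).
The Euler-Lagrange equation gives
    d/dθ( z' / sqrt(484 + z'^2) ) = 0,
so z' is constant. Integrating once:
    z(θ) = a θ + b,
a helix on the cylinder (a straight line when the cylinder is unrolled). The constants a, b are determined by the endpoint conditions.
With endpoint conditions z(0) = 4 and z(2π/3) = 10: from z(0) = b we get b = 4, and a·2π/3 + 4 = 10 gives a = 9/π, so
    z(θ) = (9/π) θ + 4.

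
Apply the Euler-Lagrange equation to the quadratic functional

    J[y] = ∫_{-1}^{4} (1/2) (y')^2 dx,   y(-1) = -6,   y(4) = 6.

The Lagrangian is L = (1/2) (y')^2.
Compute ∂L/∂y = 0, ∂L/∂y' = y'.
The Euler-Lagrange equation d/dx(∂L/∂y') − ∂L/∂y = 0 reduces to
    y'' = 0.
Its general solution is
    y(x) = A x + B,
with A, B fixed by the endpoint conditions.
Applying the endpoint conditions y(-1) = -6 and y(4) = 6: solve A·-1 + B = -6 and A·4 + B = 6. Subtracting gives A(4 − -1) = 6 − -6, so A = 12/5, and B = -6 − A·-1 = -18/5. Therefore
    y(x) = (12/5) x - 18/5.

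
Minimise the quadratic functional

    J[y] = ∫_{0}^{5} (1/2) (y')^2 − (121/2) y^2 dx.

The Lagrangian is L = (1/2) (y')^2 − (121/2) y^2.
Compute ∂L/∂y = -121y, ∂L/∂y' = y'.
The Euler-Lagrange equation d/dx(∂L/∂y') − ∂L/∂y = 0 reduces to
    y'' + 121 y = 0.
Its general solution is
    y(x) = A sin(11x) + B cos(11x),
with A, B fixed by the endpoint conditions.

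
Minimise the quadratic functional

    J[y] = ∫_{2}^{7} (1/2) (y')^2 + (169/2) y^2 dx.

The Lagrangian is L = (1/2) (y')^2 + (169/2) y^2.
Compute ∂L/∂y = 169y, ∂L/∂y' = y'.
The Euler-Lagrange equation d/dx(∂L/∂y') − ∂L/∂y = 0 reduces to
    y'' − 169 y = 0.
Its general solution is
    y(x) = A e^(13x) + B e^(−13x),
with A, B fixed by the endpoint conditions.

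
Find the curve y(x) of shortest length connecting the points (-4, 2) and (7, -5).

Arc-length functional: J[y] = ∫ sqrt(1 + (y')^2) dx.
Lagrangian L = sqrt(1 + (y')^2) has no explicit y dependence, so ∂L/∂y = 0 and the Euler-Lagrange equation gives
    d/dx( y' / sqrt(1 + (y')^2) ) = 0  ⇒  y' / sqrt(1 + (y')^2) = const.
Hence y' is constant, so y(x) is affine.
Fitting the endpoints (-4, 2) and (7, -5):
    slope m = ((-5) − 2) / (7 − (-4)) = -7/11,
    intercept c = 2 − m·(-4) = -6/11.
Extremal: y(x) = (-7/11) x - 6/11.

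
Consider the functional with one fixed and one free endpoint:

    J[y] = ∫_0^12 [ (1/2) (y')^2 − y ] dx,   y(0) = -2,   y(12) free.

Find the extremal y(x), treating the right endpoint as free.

The Lagrangian L = (1/2) (y')^2 − y gives
    ∂L/∂y = −1,   ∂L/∂y' = y'.
Euler-Lagrange: d/dx(y') − (−1) = 0, i.e. y'' + 1 = 0, so
    y(x) = −(1/2) x^2 + C1 x + C2.
Fixed left endpoint y(0) = -2 ⇒ C2 = -2.
The right endpoint x = 12 is free, so the natural (transversality) condition is ∂L/∂y' |_{x=12} = 0, i.e. y'(12) = 0.
Compute y'(x) = −1 x + C1, so y'(12) = −12 + C1 = 0 ⇒ C1 = 12.
Therefore the extremal is
    y(x) = −x^2/2 + 12 x − 2.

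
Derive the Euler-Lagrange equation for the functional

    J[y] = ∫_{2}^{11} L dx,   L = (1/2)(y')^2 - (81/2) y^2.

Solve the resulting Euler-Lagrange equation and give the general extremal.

The Lagrangian is L = (1/2)(y')^2 - (81/2) y^2.
∂L/∂y = -81y.
∂L/∂y' = y'.
The Euler-Lagrange equation d/dx(∂L/∂y') − ∂L/∂y = 0 becomes:
    y'' + 81 y = 0
General solution: y(x) = A sin(9x) + B cos(9x), where A and B are arbitrary constants fixed by the endpoint conditions.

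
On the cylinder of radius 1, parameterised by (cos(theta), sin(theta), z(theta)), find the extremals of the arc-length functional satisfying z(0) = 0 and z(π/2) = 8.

Parameterise the cylinder of radius R = 1 as
    r(θ) = (cos θ, sin θ, z(θ)).
The arc-length element is
    ds = sqrt(1 + (dz/dθ)^2) dθ,
so the Lagrangian is L = sqrt(1 + z'^2).
L depends on z' only, not on z or θ, so ∂L/∂z = 0 and
    ∂L/∂z' = z' / sqrt(1 + z'^2).
The Euler-Lagrange equation gives
    d/dθ( z' / sqrt(1 + z'^2) ) = 0,
so z' is constant. Integrating once:
    z(θ) = a θ + b,
a helix on the cylinder (a straight line when the cylinder is unrolled). The constants a, b are determined by the endpoint conditions.
With endpoint conditions z(0) = 0 and z(π/2) = 8: from z(0) = b we get b = 0, and a·π/2 + 0 = 8 gives a = 16/π, so
    z(θ) = (16/π) θ.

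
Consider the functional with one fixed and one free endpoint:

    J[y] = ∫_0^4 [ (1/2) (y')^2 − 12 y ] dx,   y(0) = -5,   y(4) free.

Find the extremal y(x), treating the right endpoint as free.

The Lagrangian L = (1/2) (y')^2 − 12 y gives
    ∂L/∂y = −12,   ∂L/∂y' = y'.
Euler-Lagrange: d/dx(y') − (−12) = 0, i.e. y'' + 12 = 0, so
    y(x) = −(12/2) x^2 + C1 x + C2.
Fixed left endpoint y(0) = -5 ⇒ C2 = -5.
The right endpoint x = 4 is free, so the natural (transversality) condition is ∂L/∂y' |_{x=4} = 0, i.e. y'(4) = 0.
Compute y'(x) = −12 x + C1, so y'(4) = −48 + C1 = 0 ⇒ C1 = 48.
Therefore the extremal is
    y(x) = −6 x^2 + 48 x − 5.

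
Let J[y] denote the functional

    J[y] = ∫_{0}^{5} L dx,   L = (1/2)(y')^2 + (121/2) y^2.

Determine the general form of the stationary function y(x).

The Lagrangian is L = (1/2)(y')^2 + (121/2) y^2.
∂L/∂y = 121y.
∂L/∂y' = y'.
The Euler-Lagrange equation d/dx(∂L/∂y') − ∂L/∂y = 0 becomes:
    y'' - 121 y = 0
General solution: y(x) = A e^(11x) + B e^(-11x), where A and B are arbitrary constants fixed by the endpoint conditions.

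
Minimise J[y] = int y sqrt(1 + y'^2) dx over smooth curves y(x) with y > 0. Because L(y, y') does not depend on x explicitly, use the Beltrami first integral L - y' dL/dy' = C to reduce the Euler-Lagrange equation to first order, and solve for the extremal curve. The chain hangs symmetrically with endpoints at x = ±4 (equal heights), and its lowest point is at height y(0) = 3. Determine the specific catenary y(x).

The Lagrangian L(y, y') = y sqrt(1 + y'^2) has no explicit x dependence, so the Beltrami identity applies:
    L − y' ∂L/∂y' = C.
Compute ∂L/∂y' = y · y' / sqrt(1 + y'^2). Then
    L − y' ∂L/∂y'
    = y sqrt(1 + y'^2) − y · y'^2 / sqrt(1 + y'^2)
    = y (1 + y'^2 − y'^2) / sqrt(1 + y'^2)
    = y / sqrt(1 + y'^2) = C.
Squaring gives y^2 = C^2 (1 + y'^2), i.e.
    y'^2 = y^2 / C^2 − 1.
Separating variables,
    dy / sqrt(y^2 − C^2) = dx / C,
and integrating gives arccosh(y / C) = (x − a)/C, so
    y(x) = C cosh((x − a)/C),
the catenary. The constants C and a are fixed by the two endpoint conditions (and, for the hanging-chain problem, the length constraint selects C).
Now fit the given data. The endpoints x = ±4 are symmetric at equal height, so the catenary is even about its minimum: a = 0 and y(x) = C cosh(x/C). The lowest point is y(0) = C cosh(0) = C, and we are told y(0) = 3, so C = 3. Therefore
    y(x) = 3 cosh(x/3),
and at the endpoints
    y(±4) = 3 cosh(4/3).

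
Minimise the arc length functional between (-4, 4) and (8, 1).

Arc-length functional: J[y] = ∫ sqrt(1 + (y')^2) dx.
Lagrangian L = sqrt(1 + (y')^2) has no explicit y dependence, so ∂L/∂y = 0 and the Euler-Lagrange equation gives
    d/dx( y' / sqrt(1 + (y')^2) ) = 0  ⇒  y' / sqrt(1 + (y')^2) = const.
Hence y' is constant, so y(x) is affine.
Fitting the endpoints (-4, 4) and (8, 1):
    slope m = (1 − 4) / (8 − (-4)) = -1/4,
    intercept c = 4 − m·(-4) = 3.
Extremal: y(x) = (-1/4) x + 3.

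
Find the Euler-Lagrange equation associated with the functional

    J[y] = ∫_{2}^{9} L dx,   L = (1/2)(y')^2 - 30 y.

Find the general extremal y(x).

The Lagrangian is L = (1/2)(y')^2 - 30 y.
∂L/∂y = -30.
∂L/∂y' = y'.
The Euler-Lagrange equation d/dx(∂L/∂y') − ∂L/∂y = 0 becomes:
    y'' + 30 = 0
General solution: y(x) = -15 x^2 + A x + B, where A and B are arbitrary constants fixed by the endpoint conditions.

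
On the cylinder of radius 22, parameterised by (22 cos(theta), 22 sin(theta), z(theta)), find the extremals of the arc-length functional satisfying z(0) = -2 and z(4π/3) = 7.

Parameterise the cylinder of radius R = 22 as
    r(θ) = (22 cos θ, 22 sin θ, z(θ)).
The arc-length element is
    ds = sqrt(484 + (dz/dθ)^2) dθ,
so the Lagrangian is L = sqrt(484 + z'^2).
L depends on z' only, not on z or θ, so ∂L/∂z = 0 and
    ∂L/∂z' = z' / sqrt(484 + z'^2).
The Euler-Lagrange equation gives
    d/dθ( z' / sqrt(484 + z'^2) ) = 0,
so z' is constant. Integrating once:
    z(θ) = a θ + b,
a helix on the cylinder (a straight line when the cylinder is unrolled). The constants a, b are determined by the endpoint conditions.
With endpoint conditions z(0) = -2 and z(4π/3) = 7: from z(0) = b we get b = -2, and a·4π/3 + -2 = 7 gives a = 27/(4π), so
    z(θ) = (27/(4π)) θ − 2.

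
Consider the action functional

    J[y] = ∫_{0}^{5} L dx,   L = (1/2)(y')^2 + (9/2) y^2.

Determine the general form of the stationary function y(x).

The Lagrangian is L = (1/2)(y')^2 + (9/2) y^2.
∂L/∂y = 9y.
∂L/∂y' = y'.
The Euler-Lagrange equation d/dx(∂L/∂y') − ∂L/∂y = 0 becomes:
    y'' - 9 y = 0
General solution: y(x) = A e^(3x) + B e^(-3x), where A and B are arbitrary constants fixed by the endpoint conditions.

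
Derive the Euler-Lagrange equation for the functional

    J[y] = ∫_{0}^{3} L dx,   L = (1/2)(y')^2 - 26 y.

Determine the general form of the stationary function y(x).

The Lagrangian is L = (1/2)(y')^2 - 26 y.
∂L/∂y = -26.
∂L/∂y' = y'.
The Euler-Lagrange equation d/dx(∂L/∂y') − ∂L/∂y = 0 becomes:
    y'' + 26 = 0
General solution: y(x) = -13 x^2 + A x + B, where A and B are arbitrary constants fixed by the endpoint conditions.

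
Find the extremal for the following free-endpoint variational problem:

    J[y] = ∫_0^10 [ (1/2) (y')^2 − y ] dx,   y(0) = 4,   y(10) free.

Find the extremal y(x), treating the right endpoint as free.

The Lagrangian L = (1/2) (y')^2 − y gives
    ∂L/∂y = −1,   ∂L/∂y' = y'.
Euler-Lagrange: d/dx(y') − (−1) = 0, i.e. y'' + 1 = 0, so
    y(x) = −(1/2) x^2 + C1 x + C2.
Fixed left endpoint y(0) = 4 ⇒ C2 = 4.
The right endpoint x = 10 is free, so the natural (transversality) condition is ∂L/∂y' |_{x=10} = 0, i.e. y'(10) = 0.
Compute y'(x) = −1 x + C1, so y'(10) = −10 + C1 = 0 ⇒ C1 = 10.
Therefore the extremal is
    y(x) = −x^2/2 + 10 x + 4.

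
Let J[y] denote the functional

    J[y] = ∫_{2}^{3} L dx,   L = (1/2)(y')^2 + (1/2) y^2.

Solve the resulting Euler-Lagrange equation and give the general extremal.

The Lagrangian is L = (1/2)(y')^2 + (1/2) y^2.
∂L/∂y = y.
∂L/∂y' = y'.
The Euler-Lagrange equation d/dx(∂L/∂y') − ∂L/∂y = 0 becomes:
    y'' - y = 0
General solution: y(x) = A e^x + B e^(-x), where A and B are arbitrary constants fixed by the endpoint conditions.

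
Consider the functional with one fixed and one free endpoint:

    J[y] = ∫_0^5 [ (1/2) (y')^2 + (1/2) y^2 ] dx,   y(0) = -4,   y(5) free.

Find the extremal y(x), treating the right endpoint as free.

The Lagrangian L = (1/2) (y')^2 + (1/2) y^2 gives
    ∂L/∂y = 1 y,   ∂L/∂y' = y'.
Euler-Lagrange: y'' − y = 0.
With k = 1, the general solution is
    y(x) = A cosh(x) + B sinh(x).
Fixed left endpoint y(0) = -4 ⇒ A = -4.
The right endpoint x = 5 is free, so the natural (transversality) condition is ∂L/∂y' |_{x=5} = 0, i.e. y'(5) = 0.
Compute y'(x) = A k sinh(k x) + B k cosh(k x), so
    y'(5) = A k sinh(k·5) + B k cosh(k·5) = 0
    ⇒ B = −A tanh(k·5) = 4 tanh(1·5).
Therefore the extremal is
    y(x) = −4 cosh(1 x) + 4 tanh(1·5) sinh(1 x).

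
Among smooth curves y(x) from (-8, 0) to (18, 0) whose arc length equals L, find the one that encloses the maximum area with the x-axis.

Set up the augmented Lagrangian using a multiplier λ for the length constraint:
    F(y, y') = y − λ sqrt(1 + y'^2).
F has no explicit x dependence, so the Beltrami identity yields a first integral
    F − y' ∂F/∂y' = C.
Compute ∂F/∂y' = −λ y' / sqrt(1 + y'^2). Then
    y − λ sqrt(1 + y'^2) + λ y'^2 / sqrt(1 + y'^2) = C
    ⇒  y − λ / sqrt(1 + y'^2) = C.
Solving for y' and integrating gives
    (x − a)^2 + (y − b)^2 = λ^2,
a circular arc of radius λ. The constants a, b are determined by the endpoint conditions y(-8) = y(18) = 0, and λ is fixed implicitly by the length constraint
    ∫_{-8}^{18} sqrt(1 + y'^2) dx = L.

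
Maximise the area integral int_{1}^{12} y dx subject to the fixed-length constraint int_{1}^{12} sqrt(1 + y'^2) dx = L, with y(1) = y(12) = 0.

Set up the augmented Lagrangian using a multiplier λ for the length constraint:
    F(y, y') = y − λ sqrt(1 + y'^2).
F has no explicit x dependence, so the Beltrami identity yields a first integral
    F − y' ∂F/∂y' = C.
Compute ∂F/∂y' = −λ y' / sqrt(1 + y'^2). Then
    y − λ sqrt(1 + y'^2) + λ y'^2 / sqrt(1 + y'^2) = C
    ⇒  y − λ / sqrt(1 + y'^2) = C.
Solving for y' and integrating gives
    (x − a)^2 + (y − b)^2 = λ^2,
a circular arc of radius λ. The constants a, b are determined by the endpoint conditions y(1) = y(12) = 0, and λ is fixed implicitly by the length constraint
    ∫_{1}^{12} sqrt(1 + y'^2) dx = L.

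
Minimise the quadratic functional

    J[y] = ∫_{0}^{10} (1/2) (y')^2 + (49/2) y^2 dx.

The Lagrangian is L = (1/2) (y')^2 + (49/2) y^2.
Compute ∂L/∂y = 49y, ∂L/∂y' = y'.
The Euler-Lagrange equation d/dx(∂L/∂y') − ∂L/∂y = 0 reduces to
    y'' − 49 y = 0.
Its general solution is
    y(x) = A e^(7x) + B e^(−7x),
with A, B fixed by the endpoint conditions.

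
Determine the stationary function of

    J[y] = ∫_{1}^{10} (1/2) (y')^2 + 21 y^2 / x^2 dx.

The Lagrangian is L = (1/2) (y')^2 + 21 y^2 / x^2.
Compute ∂L/∂y = 42y/x^2, ∂L/∂y' = y'.
The Euler-Lagrange equation d/dx(∂L/∂y') − ∂L/∂y = 0 reduces to
    y'' − 42/x^2 · y = 0  (x > 0).
Its general solution is
    y(x) = A x^7 + B x^(-6),
with A, B fixed by the endpoint conditions.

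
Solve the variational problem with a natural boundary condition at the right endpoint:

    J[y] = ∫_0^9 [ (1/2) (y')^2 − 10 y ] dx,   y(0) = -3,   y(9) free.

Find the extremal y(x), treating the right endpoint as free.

The Lagrangian L = (1/2) (y')^2 − 10 y gives
    ∂L/∂y = −10,   ∂L/∂y' = y'.
Euler-Lagrange: d/dx(y') − (−10) = 0, i.e. y'' + 10 = 0, so
    y(x) = −(10/2) x^2 + C1 x + C2.
Fixed left endpoint y(0) = -3 ⇒ C2 = -3.
The right endpoint x = 9 is free, so the natural (transversality) condition is ∂L/∂y' |_{x=9} = 0, i.e. y'(9) = 0.
Compute y'(x) = −10 x + C1, so y'(9) = −90 + C1 = 0 ⇒ C1 = 90.
Therefore the extremal is
    y(x) = −5 x^2 + 90 x − 3.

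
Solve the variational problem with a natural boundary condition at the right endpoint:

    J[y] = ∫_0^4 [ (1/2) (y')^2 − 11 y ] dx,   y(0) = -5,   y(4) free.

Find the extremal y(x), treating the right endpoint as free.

The Lagrangian L = (1/2) (y')^2 − 11 y gives
    ∂L/∂y = −11,   ∂L/∂y' = y'.
Euler-Lagrange: d/dx(y') − (−11) = 0, i.e. y'' + 11 = 0, so
    y(x) = −(11/2) x^2 + C1 x + C2.
Fixed left endpoint y(0) = -5 ⇒ C2 = -5.
The right endpoint x = 4 is free, so the natural (transversality) condition is ∂L/∂y' |_{x=4} = 0, i.e. y'(4) = 0.
Compute y'(x) = −11 x + C1, so y'(4) = −44 + C1 = 0 ⇒ C1 = 44.
Therefore the extremal is
    y(x) = −(11/2) x^2 + 44 x − 5.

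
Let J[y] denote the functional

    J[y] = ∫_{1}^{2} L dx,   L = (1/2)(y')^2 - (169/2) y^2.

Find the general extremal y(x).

The Lagrangian is L = (1/2)(y')^2 - (169/2) y^2.
∂L/∂y = -169y.
∂L/∂y' = y'.
The Euler-Lagrange equation d/dx(∂L/∂y') − ∂L/∂y = 0 becomes:
    y'' + 169 y = 0
General solution: y(x) = A sin(13x) + B cos(13x), where A and B are arbitrary constants fixed by the endpoint conditions.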